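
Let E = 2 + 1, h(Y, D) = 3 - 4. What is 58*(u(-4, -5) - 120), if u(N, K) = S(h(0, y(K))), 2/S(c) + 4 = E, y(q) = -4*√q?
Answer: -7076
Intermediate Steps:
h(Y, D) = -1
E = 3
S(c) = -2 (S(c) = 2/(-4 + 3) = 2/(-1) = 2*(-1) = -2)
u(N, K) = -2
58*(u(-4, -5) - 120) = 58*(-2 - 120) = 58*(-122) = -7076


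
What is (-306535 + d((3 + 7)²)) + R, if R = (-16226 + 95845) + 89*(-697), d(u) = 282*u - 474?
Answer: -261223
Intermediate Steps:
d(u) = -474 + 282*u
R = 17586 (R = 79619 - 62033 = 17586)
(-306535 + d((3 + 7)²)) + R = (-306535 + (-474 + 282*(3 + 7)²)) + 17586 = (-306535 + (-474 + 282*10²)) + 17586 = (-306535 + (-474 + 282*100)) + 17586 = (-306535 + (-474 + 28200)) + 17586 = (-306535 + 27726) + 17586 = -278809 + 17586 = -261223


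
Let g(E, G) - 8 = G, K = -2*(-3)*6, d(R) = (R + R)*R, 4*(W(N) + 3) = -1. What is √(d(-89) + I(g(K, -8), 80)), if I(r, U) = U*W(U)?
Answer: 7*√318 ≈ 124.83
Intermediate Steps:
W(N) = -13/4 (W(N) = -3 + (¼)*(-1) = -3 - ¼ = -13/4)
d(R) = 2*R² (d(R) = (2*R)*R = 2*R²)
K = 36 (K = 6*6 = 36)
g(E, G) = 8 + G
I(r, U) = -13*U/4 (I(r, U) = U*(-13/4) = -13*U/4)
√(d(-89) + I(g(K, -8), 80)) = √(2*(-89)² - 13/4*80) = √(2*7921 - 260) = √(15842 - 260) = √15582 = 7*√318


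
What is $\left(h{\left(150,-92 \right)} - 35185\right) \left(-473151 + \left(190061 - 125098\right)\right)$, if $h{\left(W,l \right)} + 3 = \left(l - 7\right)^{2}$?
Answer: $10362668756$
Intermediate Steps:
$h{\left(W,l \right)} = -3 + \left(-7 + l\right)^{2}$ ($h{\left(W,l \right)} = -3 + \left(l - 7\right)^{2} = -3 + \left(-7 + l\right)^{2}$)
$\left(h{\left(150,-92 \right)} - 35185\right) \left(-473151 + \left(190061 - 125098\right)\right) = \left(\left(-3 + \left(-7 - 92\right)^{2}\right) - 35185\right) \left(-473151 + \left(190061 - 125098\right)\right) = \left(\left(-3 + \left(-99\right)^{2}\right) - 35185\right) \left(-473151 + \left(190061 - 125098\right)\right) = \left(\left(-3 + 9801\right) - 35185\right) \left(-473151 + 64963\right) = \left(9798 - 35185\right) \left(-408188\right) = \left(-25387\right) \left(-408188\right) = 10362668756$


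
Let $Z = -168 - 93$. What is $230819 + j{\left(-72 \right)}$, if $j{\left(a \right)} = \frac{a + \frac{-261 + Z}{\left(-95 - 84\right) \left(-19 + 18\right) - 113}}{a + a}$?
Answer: $\frac{121872725}{528} \approx 2.3082 \cdot 10^{5}$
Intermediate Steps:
$Z = -261$
$j{\left(a \right)} = \frac{- \frac{87}{11} + a}{2 a}$ ($j{\left(a \right)} = \frac{a + \frac{-261 - 261}{\left(-95 - 84\right) \left(-19 + 18\right) - 113}}{a + a} = \frac{a - \frac{522}{\left(-179\right) \left(-1\right) - 113}}{2 a} = \left(a - \frac{522}{179 - 113}\right) \frac{1}{2 a} = \left(a - \frac{522}{66}\right) \frac{1}{2 a} = \left(a - \frac{87}{11}\right) \frac{1}{2 a} = \left(- \frac{87}{11} + a\right) \frac{1}{2 a} = \frac{- \frac{87}{11} + a}{2 a}$)
$230819 + j{\left(-72 \right)} = 230819 + \frac{-87 + 11 \left(-72\right)}{22 \left(-72\right)} = 230819 + \frac{1}{22} \left(- \frac{1}{72}\right) \left(-87 - 792\right) = 230819 + \frac{1}{22} \left(- \frac{1}{72}\right) \left(-879\right) = 230819 + \frac{293}{528} = \frac{121872725}{528}$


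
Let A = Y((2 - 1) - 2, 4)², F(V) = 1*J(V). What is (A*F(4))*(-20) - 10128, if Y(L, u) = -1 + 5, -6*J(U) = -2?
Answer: -30704/3 ≈ -10235.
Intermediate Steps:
J(U) = ⅓ (J(U) = -⅙*(-2) = ⅓)
Y(L, u) = 4
F(V) = ⅓ (F(V) = 1*(⅓) = ⅓)
A = 16 (A = 4² = 16)
(A*F(4))*(-20) - 10128 = (16*(⅓))*(-20) - 10128 = (16/3)*(-20) - 10128 = -320/3 - 10128 = -30704/3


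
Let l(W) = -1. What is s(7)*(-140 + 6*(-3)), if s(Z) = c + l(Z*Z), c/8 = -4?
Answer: 5214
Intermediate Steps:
c = -32 (c = 8*(-4) = -32)
s(Z) = -33 (s(Z) = -32 - 1 = -33)
s(7)*(-140 + 6*(-3)) = -33*(-140 + 6*(-3)) = -33*(-140 - 18) = -33*(-158) = 5214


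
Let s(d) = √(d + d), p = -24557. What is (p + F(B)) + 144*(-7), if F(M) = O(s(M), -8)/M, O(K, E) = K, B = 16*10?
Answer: -25565 + √5/20 ≈ -25565.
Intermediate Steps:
B = 160
s(d) = √2*√d (s(d) = √(2*d) = √2*√d)
F(M) = √2/√M (F(M) = (√2*√M)/M = √2/√M)
(p + F(B)) + 144*(-7) = (-24557 + √2/√160) + 144*(-7) = (-24557 + √2*(√10/40)) - 1008 = (-24557 + √5/20) - 1008 = -25565 + √5/20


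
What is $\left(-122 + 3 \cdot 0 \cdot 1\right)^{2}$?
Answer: $14884$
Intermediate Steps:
$\left(-122 + 3 \cdot 0 \cdot 1\right)^{2} = \left(-122 + 0 \cdot 1\right)^{2} = \left(-122 + 0\right)^{2} = \left(-122\right)^{2} = 14884$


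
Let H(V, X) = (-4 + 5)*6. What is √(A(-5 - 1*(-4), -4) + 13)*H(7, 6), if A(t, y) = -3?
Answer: 6*√10 ≈ 18.974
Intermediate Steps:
H(V, X) = 6 (H(V, X) = 1*6 = 6)
√(A(-5 - 1*(-4), -4) + 13)*H(7, 6) = √(-3 + 13)*6 = √10*6 = 6*√10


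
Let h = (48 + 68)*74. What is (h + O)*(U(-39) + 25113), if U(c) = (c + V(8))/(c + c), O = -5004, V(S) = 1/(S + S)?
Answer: 28050774065/312 ≈ 8.9906e+7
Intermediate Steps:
V(S) = 1/(2*S)
U(c) = (1/16 + c)/(2*c) (U(c) = (c + (½)/8)/(c + c) = (c + (½)*(⅛))/((2*c)) = (c + 1/16)*(1/(2*c)) = (1/16 + c)*(1/(2*c)) = (1/16 + c)/(2*c))
h = 8584 (h = 116*74 = 8584)
(h + O)*(U(-39) + 25113) = (8584 - 5004)*((1/32)*(1 + 16*(-39))/(-39) + 25113) = 3580*((1/32)*(-1/39)*(1 - 624) + 25113) = 3580*((1/32)*(-1/39)*(-623) + 25113) = 3580*(623/1248 + 25113) = 3580*(31341647/1248) = 28050774065/312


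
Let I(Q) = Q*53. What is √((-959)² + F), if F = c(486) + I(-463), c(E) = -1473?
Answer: √893669 ≈ 945.34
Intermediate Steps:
I(Q) = 53*Q
F = -26012 (F = -1473 + 53*(-463) = -1473 - 24539 = -26012)
√((-959)² + F) = √((-959)² - 26012) = √(919681 - 26012) = √893669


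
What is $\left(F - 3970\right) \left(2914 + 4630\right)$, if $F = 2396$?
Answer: $-11874256$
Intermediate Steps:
$\left(F - 3970\right) \left(2914 + 4630\right) = \left(2396 - 3970\right) \left(2914 + 4630\right) = \left(-1574\right) 7544 = -11874256$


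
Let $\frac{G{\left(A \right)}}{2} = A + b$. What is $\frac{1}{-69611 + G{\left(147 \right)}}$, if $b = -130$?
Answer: $- \frac{1}{69577} \approx -1.4373 \cdot 10^{-5}$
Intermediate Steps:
$G{\left(A \right)} = -260 + 2 A$ ($G{\left(A \right)} = 2 \left(A - 130\right) = 2 \left(-130 + A\right) = -260 + 2 A$)
$\frac{1}{-69611 + G{\left(147 \right)}} = \frac{1}{-69611 + \left(-260 + 2 \cdot 147\right)} = \frac{1}{-69611 + \left(-260 + 294\right)} = \frac{1}{-69611 + 34} = \frac{1}{-69577} = - \frac{1}{69577}$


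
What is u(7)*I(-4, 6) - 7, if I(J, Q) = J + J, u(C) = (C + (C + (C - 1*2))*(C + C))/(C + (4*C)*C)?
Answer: -403/29 ≈ -13.897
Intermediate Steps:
u(C) = (C + 2*C*(-2 + 2*C))/(C + 4*C²) (u(C) = (C + (C + (C - 2))*(2*C))/(C + 4*C²) = (C + (C + (-2 + C))*(2*C))/(C + 4*C²) = (C + (-2 + 2*C)*(2*C))/(C + 4*C²) = (C + 2*C*(-2 + 2*C))/(C + 4*C²))
I(J, Q) = 2*J
u(7)*I(-4, 6) - 7 = ((-3 + 4*7)/(1 + 4*7))*(2*(-4)) - 7 = ((-3 + 28)/(1 + 28))*(-8) - 7 = (25/29)*(-8) - 7 = -200/29 - 7 = -403/29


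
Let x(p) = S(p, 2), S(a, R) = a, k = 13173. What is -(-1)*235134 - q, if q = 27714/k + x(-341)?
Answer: 1033961487/4391 ≈ 2.3547e+5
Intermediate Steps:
x(p) = p
q = -1488093/4391 (q = 27714/13173 - 341 = 27714*(1/13173) - 341 = 9238/4391 - 341 = -1488093/4391 ≈ -338.90)
-(-1)*235134 - q = -(-1)*235134 - 1*(-1488093/4391) = -1*(-235134) + 1488093/4391 = 235134 + 1488093/4391 = 1033961487/4391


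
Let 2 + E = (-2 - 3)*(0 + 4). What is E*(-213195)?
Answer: 4690290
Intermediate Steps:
E = -22 (E = -2 + (-2 - 3)*(0 + 4) = -2 - 5*4 = -2 - 20 = -22)
E*(-213195) = -22*(-213195) = 4690290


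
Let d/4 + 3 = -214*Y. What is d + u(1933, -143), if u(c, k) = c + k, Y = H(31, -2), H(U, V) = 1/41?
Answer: 72042/41 ≈ 1757.1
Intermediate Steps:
H(U, V) = 1/41
Y = 1/41 ≈ 0.024390
d = -1348/41 (d = -12 + 4*(-214*1/41) = -12 + 4*(-214/41) = -12 - 856/41 = -1348/41 ≈ -32.878)
d + u(1933, -143) = -1348/41 + (1933 - 143) = -1348/41 + 1790 = 72042/41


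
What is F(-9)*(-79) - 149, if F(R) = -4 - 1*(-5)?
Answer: -228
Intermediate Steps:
F(R) = 1 (F(R) = -4 + 5 = 1)
F(-9)*(-79) - 149 = 1*(-79) - 149 = -79 - 149 = -228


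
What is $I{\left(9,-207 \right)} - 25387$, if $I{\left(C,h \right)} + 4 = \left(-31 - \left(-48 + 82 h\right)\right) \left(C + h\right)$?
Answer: $-3389609$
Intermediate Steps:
$I{\left(C,h \right)} = -4 + \left(17 - 82 h\right) \left(C + h\right)$ ($I{\left(C,h \right)} = -4 + \left(-31 - \left(-48 + 82 h\right)\right) \left(C + h\right) = -4 + \left(17 - 82 h\right) \left(C + h\right)$)
$I{\left(9,-207 \right)} - 25387 = \left(-4 - 82 \left(-207\right)^{2} + 17 \cdot 9 + 17 \left(-207\right) - 738 \left(-207\right)\right) - 25387 = \left(-4 - 3513618 + 153 - 3519 + 152766\right) - 25387 = -3364222 - 25387 = -3389609$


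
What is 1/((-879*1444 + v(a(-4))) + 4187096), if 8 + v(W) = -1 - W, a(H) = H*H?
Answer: 1/2917795 ≈ 3.4272e-7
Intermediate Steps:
a(H) = H²
v(W) = -9 - W (v(W) = -8 + (-1 - W) = -9 - W)
1/((-879*1444 + v(a(-4))) + 4187096) = 1/((-879*1444 + (-9 - 1*(-4)²)) + 4187096) = 1/((-1269276 + (-9 - 1*16)) + 4187096) = 1/((-1269276 + (-9 - 16)) + 4187096) = 1/((-1269276 - 25) + 4187096) = 1/(-1269301 + 4187096) = 1/2917795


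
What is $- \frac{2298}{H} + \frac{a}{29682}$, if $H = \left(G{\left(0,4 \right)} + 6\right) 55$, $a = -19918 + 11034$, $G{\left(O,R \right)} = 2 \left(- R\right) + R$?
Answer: $- \frac{17296619}{816255} \approx -21.19$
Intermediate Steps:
$G{\left(O,R \right)} = - R$ ($G{\left(O,R \right)} = - 2 R + R = - R$)
$a = -8884$
$H = 110$ ($H = \left(\left(-1\right) 4 + 6\right) 55 = \left(-4 + 6\right) 55 = 2 \cdot 55 = 110$)
$- \frac{2298}{H} + \frac{a}{29682} = - \frac{2298}{110} - \frac{8884}{29682} = \left(-2298\right) \frac{1}{110} - \frac{4442}{14841} = - \frac{1149}{55} - \frac{4442}{14841} = - \frac{17296619}{816255}$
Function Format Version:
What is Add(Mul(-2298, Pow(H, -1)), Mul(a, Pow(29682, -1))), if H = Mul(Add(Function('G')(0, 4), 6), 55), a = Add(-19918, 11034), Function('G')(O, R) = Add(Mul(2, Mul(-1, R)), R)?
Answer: Rational(-17296619, 816255) ≈ -21.190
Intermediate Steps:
Function('G')(O, R) = Mul(-1, R) (Function('G')(O, R) = Add(Mul(-2, R), R) = Mul(-1, R))
a = -8884
H = 110 (H = Mul(Add(Mul(-1, 4), 6), 55) = Mul(Add(-4, 6), 55) = Mul(2, 55) = 110)
Add(Mul(-2298, Pow(H, -1)), Mul(a, Pow(29682, -1))) = Add(Mul(-2298, Pow(110, -1)), Mul(-8884, Pow(29682, -1))) = Add(Mul(-2298, Rational(1, 110)), Mul(-8884, Rational(1, 29682))) = Add(Rational(-1149, 55), Rational(-4442, 14841)) = Rational(-17296619, 816255)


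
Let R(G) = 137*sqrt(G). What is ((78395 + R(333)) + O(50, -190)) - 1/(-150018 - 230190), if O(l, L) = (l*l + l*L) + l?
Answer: 27163960561/380208 + 411*sqrt(37) ≈ 73945.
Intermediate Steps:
O(l, L) = l + l**2 + L*l (O(l, L) = (l**2 + L*l) + l = l + l**2 + L*l)
((78395 + R(333)) + O(50, -190)) - 1/(-150018 - 230190) = ((78395 + 137*sqrt(333)) + 50*(1 - 190 + 50)) - 1/(-150018 - 230190) = ((78395 + 137*(3*sqrt(37))) + 50*(-139)) - 1/(-380208) = ((78395 + 411*sqrt(37)) - 6950) - 1*(-1/380208) = (71445 + 411*sqrt(37)) + 1/380208 = 27163960561/380208 + 411*sqrt(37)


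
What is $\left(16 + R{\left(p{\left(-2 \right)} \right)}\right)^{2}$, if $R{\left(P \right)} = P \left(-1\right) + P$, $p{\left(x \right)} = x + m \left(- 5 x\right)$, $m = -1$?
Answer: $256$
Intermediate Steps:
$p{\left(x \right)} = 6 x$ ($p{\left(x \right)} = x - - 5 x = x + 5 x = 6 x$)
$R{\left(P \right)} = 0$ ($R{\left(P \right)} = - P + P = 0$)
$\left(16 + R{\left(p{\left(-2 \right)} \right)}\right)^{2} = \left(16 + 0\right)^{2} = 16^{2} = 256$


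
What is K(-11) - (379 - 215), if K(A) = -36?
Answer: -200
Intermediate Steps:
K(-11) - (379 - 215) = -36 - (379 - 215) = -36 - 1*164 = -36 - 164 = -200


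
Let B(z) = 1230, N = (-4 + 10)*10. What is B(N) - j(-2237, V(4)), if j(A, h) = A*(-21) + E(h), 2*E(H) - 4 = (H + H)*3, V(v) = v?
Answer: -45761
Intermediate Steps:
N = 60 (N = 6*10 = 60)
E(H) = 2 + 3*H (E(H) = 2 + ((H + H)*3)/2 = 2 + ((2*H)*3)/2 = 2 + (6*H)/2 = 2 + 3*H)
j(A, h) = 2 - 21*A + 3*h (j(A, h) = A*(-21) + (2 + 3*h) = -21*A + (2 + 3*h) = 2 - 21*A + 3*h)
B(N) - j(-2237, V(4)) = 1230 - (2 - 21*(-2237) + 3*4) = 1230 - (2 + 46977 + 12) = 1230 - 1*46991 = 1230 - 46991 = -45761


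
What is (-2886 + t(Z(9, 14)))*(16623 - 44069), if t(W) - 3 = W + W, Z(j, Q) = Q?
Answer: 78358330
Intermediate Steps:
t(W) = 3 + 2*W (t(W) = 3 + (W + W) = 3 + 2*W)
(-2886 + t(Z(9, 14)))*(16623 - 44069) = (-2886 + (3 + 2*14))*(16623 - 44069) = (-2886 + (3 + 28))*(-27446) = (-2886 + 31)*(-27446) = -2855*(-27446) = 78358330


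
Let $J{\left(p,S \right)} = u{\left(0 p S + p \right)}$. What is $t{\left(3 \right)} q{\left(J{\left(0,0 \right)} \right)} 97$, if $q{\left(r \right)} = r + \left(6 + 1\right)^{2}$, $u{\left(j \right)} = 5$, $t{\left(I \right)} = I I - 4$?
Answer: $26190$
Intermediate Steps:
$t{\left(I \right)} = -4 + I^{2}$ ($t{\left(I \right)} = I^{2} - 4 = -4 + I^{2}$)
$J{\left(p,S \right)} = 5$
$q{\left(r \right)} = 49 + r$ ($q{\left(r \right)} = r + 7^{2} = r + 49 = 49 + r$)
$t{\left(3 \right)} q{\left(J{\left(0,0 \right)} \right)} 97 = \left(-4 + 3^{2}\right) \left(49 + 5\right) 97 = \left(-4 + 9\right) 54 \cdot 97 = 5 \cdot 54 \cdot 97 = 270 \cdot 97 = 26190$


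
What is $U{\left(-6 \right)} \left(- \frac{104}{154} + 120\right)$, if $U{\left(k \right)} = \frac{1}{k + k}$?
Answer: $- \frac{2297}{231} \approx -9.9437$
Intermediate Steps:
$U{\left(k \right)} = \frac{1}{2 k}$
$U{\left(-6 \right)} \left(- \frac{104}{154} + 120\right) = \frac{1}{2 \left(-6\right)} \left(- \frac{104}{154} + 120\right) = \frac{1}{2} \left(- \frac{1}{6}\right) \left(\left(-104\right) \frac{1}{154} + 120\right) = - \frac{- \frac{52}{77} + 120}{12} = \left(- \frac{1}{12}\right) \frac{9188}{77} = - \frac{2297}{231}$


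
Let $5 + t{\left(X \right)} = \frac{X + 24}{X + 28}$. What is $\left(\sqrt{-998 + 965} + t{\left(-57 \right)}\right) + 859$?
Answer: $\frac{24799}{29} + i \sqrt{33} \approx 855.14 + 5.7446 i$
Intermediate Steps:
$t{\left(X \right)} = -5 + \frac{24 + X}{28 + X}$ ($t{\left(X \right)} = -5 + \frac{X + 24}{X + 28} = -5 + \frac{24 + X}{28 + X}$)
$\left(\sqrt{-998 + 965} + t{\left(-57 \right)}\right) + 859 = \left(\sqrt{-998 + 965} + \frac{4 \left(-29 - -57\right)}{28 - 57}\right) + 859 = \left(\sqrt{-33} + \frac{4 \left(-29 + 57\right)}{-29}\right) + 859 = \left(i \sqrt{33} + 4 \left(- \frac{1}{29}\right) 28\right) + 859 = \left(i \sqrt{33} - \frac{112}{29}\right) + 859 = \left(- \frac{112}{29} + i \sqrt{33}\right) + 859 = \frac{24799}{29} + i \sqrt{33}$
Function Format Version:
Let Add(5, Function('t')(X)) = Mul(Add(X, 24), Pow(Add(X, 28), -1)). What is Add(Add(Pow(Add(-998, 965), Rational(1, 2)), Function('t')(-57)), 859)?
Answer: Add(Rational(24799, 29), Mul(I, Pow(33, Rational(1, 2)))) ≈ Add(855.14, Mul(5.7446, I))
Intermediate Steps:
Function('t')(X) = Add(-5, Mul(Pow(Add(28, X), -1), Add(24, X))) (Function('t')(X) = Add(-5, Mul(Add(X, 24), Pow(Add(X, 28), -1))) = Add(-5, Mul(Add(24, X), Pow(Add(28, X), -1))) = Add(-5, Mul(Pow(Add(28, X), -1), Add(24, X))))
Add(Add(Pow(Add(-998, 965), Rational(1, 2)), Function('t')(-57)), 859) = Add(Add(Pow(Add(-998, 965), Rational(1, 2)), Mul(4, Pow(Add(28, -57), -1), Add(-29, Mul(-1, -57)))), 859) = Add(Add(Pow(-33, Rational(1, 2)), Mul(4, Pow(-29, -1), Add(-29, 57))), 859) = Add(Add(Mul(I, Pow(33, Rational(1, 2))), Mul(4, Rational(-1, 29), 28)), 859) = Add(Add(Mul(I, Pow(33, Rational(1, 2))), Rational(-112, 29)), 859) = Add(Add(Rational(-112, 29), Mul(I, Pow(33, Rational(1, 2)))), 859) = Add(Rational(24799, 29), Mul(I, Pow(33, Rational(1, 2))))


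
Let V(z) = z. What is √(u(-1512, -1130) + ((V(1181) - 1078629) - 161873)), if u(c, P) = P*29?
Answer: I*√1272091 ≈ 1127.9*I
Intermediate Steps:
u(c, P) = 29*P
√(u(-1512, -1130) + ((V(1181) - 1078629) - 161873)) = √(29*(-1130) + ((1181 - 1078629) - 161873)) = √(-32770 + (-1077448 - 161873)) = √(-32770 - 1239321) = √(-1272091) = I*√1272091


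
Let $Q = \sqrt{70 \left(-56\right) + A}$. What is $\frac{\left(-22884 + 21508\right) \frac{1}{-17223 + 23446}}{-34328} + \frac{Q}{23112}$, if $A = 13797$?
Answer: $\frac{172}{26702893} + \frac{\sqrt{9877}}{23112} \approx 0.0043065$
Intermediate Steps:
$Q = \sqrt{9877}$ ($Q = \sqrt{70 \left(-56\right) + 13797} = \sqrt{-3920 + 13797} = \sqrt{9877} \approx 99.383$)
$\frac{\left(-22884 + 21508\right) \frac{1}{-17223 + 23446}}{-34328} + \frac{Q}{23112} = \frac{\left(-22884 + 21508\right) \frac{1}{-17223 + 23446}}{-34328} + \frac{\sqrt{9877}}{23112} = - \frac{1376}{6223} \left(- \frac{1}{34328}\right) + \sqrt{9877} \cdot \frac{1}{23112} = \left(-1376\right) \frac{1}{6223} \left(- \frac{1}{34328}\right) + \frac{\sqrt{9877}}{23112} = \left(- \frac{1376}{6223}\right) \left(- \frac{1}{34328}\right) + \frac{\sqrt{9877}}{23112} = \frac{172}{26702893} + \frac{\sqrt{9877}}{23112}$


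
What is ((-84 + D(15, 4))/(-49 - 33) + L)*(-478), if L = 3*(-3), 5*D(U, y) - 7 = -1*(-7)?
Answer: 784876/205 ≈ 3828.7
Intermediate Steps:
D(U, y) = 14/5 (D(U, y) = 7/5 + (-1*(-7))/5 = 7/5 + (⅕)*7 = 7/5 + 7/5 = 14/5)
L = -9
((-84 + D(15, 4))/(-49 - 33) + L)*(-478) = ((-84 + 14/5)/(-49 - 33) - 9)*(-478) = (-406/5/(-82) - 9)*(-478) = (-406/5*(-1/82) - 9)*(-478) = (203/205 - 9)*(-478) = -1642/205*(-478) = 784876/205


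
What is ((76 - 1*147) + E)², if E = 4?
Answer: 4489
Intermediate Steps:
((76 - 1*147) + E)² = ((76 - 1*147) + 4)² = ((76 - 147) + 4)² = (-71 + 4)² = (-67)² = 4489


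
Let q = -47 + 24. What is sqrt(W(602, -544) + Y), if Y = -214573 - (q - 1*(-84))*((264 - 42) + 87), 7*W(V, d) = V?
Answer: 2*I*sqrt(58334) ≈ 483.05*I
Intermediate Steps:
q = -23
W(V, d) = V/7
Y = -233422 (Y = -214573 - (-23 - 1*(-84))*((264 - 42) + 87) = -214573 - (-23 + 84)*(222 + 87) = -214573 - 61*309 = -214573 - 1*18849 = -214573 - 18849 = -233422)
sqrt(W(602, -544) + Y) = sqrt((1/7)*602 - 233422) = sqrt(86 - 233422) = sqrt(-233336) = 2*I*sqrt(58334)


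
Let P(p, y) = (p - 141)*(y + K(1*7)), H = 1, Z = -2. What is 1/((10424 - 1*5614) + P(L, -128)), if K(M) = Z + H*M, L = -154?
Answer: 1/41095 ≈ 2.4334e-5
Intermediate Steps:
K(M) = -2 + M (K(M) = -2 + 1*M = -2 + M)
P(p, y) = (-141 + p)*(5 + y) (P(p, y) = (p - 141)*(y + (-2 + 1*7)) = (-141 + p)*(y + (-2 + 7)) = (-141 + p)*(y + 5) = (-141 + p)*(5 + y))
1/((10424 - 1*5614) + P(L, -128)) = 1/((10424 - 1*5614) + (-705 - 141*(-128) + 5*(-154) - 154*(-128))) = 1/((10424 - 5614) + (-705 + 18048 - 770 + 19712)) = 1/(4810 + 36285) = 1/41095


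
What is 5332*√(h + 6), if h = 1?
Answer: 5332*√7 ≈ 14107.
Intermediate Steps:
5332*√(h + 6) = 5332*√(1 + 6) = 5332*√7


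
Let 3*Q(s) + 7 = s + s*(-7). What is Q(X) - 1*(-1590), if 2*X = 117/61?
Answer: 290192/183 ≈ 1585.7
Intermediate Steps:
X = 117/122 (X = (117/61)/2 = (117*(1/61))/2 = (1/2)*(117/61) = 117/122 ≈ 0.95902)
Q(s) = -7/3 - 2*s (Q(s) = -7/3 + (s + s*(-7))/3 = -7/3 + (s - 7*s)/3 = -7/3 + (-6*s)/3 = -7/3 - 2*s)
Q(X) - 1*(-1590) = (-7/3 - 2*117/122) - 1*(-1590) = (-7/3 - 117/61) + 1590 = -778/183 + 1590 = 290192/183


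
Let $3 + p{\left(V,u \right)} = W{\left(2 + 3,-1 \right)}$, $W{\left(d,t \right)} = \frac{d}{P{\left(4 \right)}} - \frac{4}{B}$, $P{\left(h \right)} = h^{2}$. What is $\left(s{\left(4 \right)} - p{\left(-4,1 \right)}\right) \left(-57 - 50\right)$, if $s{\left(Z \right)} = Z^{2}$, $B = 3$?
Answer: $- \frac{102827}{48} \approx -2142.2$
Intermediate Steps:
$W{\left(d,t \right)} = - \frac{4}{3} + \frac{d}{16}$ ($W{\left(d,t \right)} = \frac{d}{4^{2}} - \frac{4}{3} = \frac{d}{16} - \frac{4}{3} = - \frac{4}{3} + \frac{d}{16}$)
$p{\left(V,u \right)} = - \frac{193}{48}$ ($p{\left(V,u \right)} = -3 - \left(\frac{4}{3} - \frac{2 + 3}{16}\right) = -3 + \left(- \frac{4}{3} + \frac{1}{16} \cdot 5\right) = -3 + \left(- \frac{4}{3} + \frac{5}{16}\right) = -3 - \frac{49}{48} = - \frac{193}{48}$)
$\left(s{\left(4 \right)} - p{\left(-4,1 \right)}\right) \left(-57 - 50\right) = \left(4^{2} - - \frac{193}{48}\right) \left(-57 - 50\right) = \left(16 + \frac{193}{48}\right) \left(-57 - 50\right) = \frac{961}{48} \left(-107\right) = - \frac{102827}{48}$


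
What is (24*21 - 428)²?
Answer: 5776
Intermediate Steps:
(24*21 - 428)² = (504 - 428)² = 76² = 5776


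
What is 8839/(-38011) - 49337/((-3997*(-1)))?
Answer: -1910678190/151929967 ≈ -12.576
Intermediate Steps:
8839/(-38011) - 49337/((-3997*(-1))) = 8839*(-1/38011) - 49337/3997 = -8839/38011 - 49337*1/3997 = -8839/38011 - 49337/3997 = -1910678190/151929967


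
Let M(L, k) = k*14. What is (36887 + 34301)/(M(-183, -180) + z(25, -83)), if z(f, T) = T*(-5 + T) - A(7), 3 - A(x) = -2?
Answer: 71188/4779 ≈ 14.896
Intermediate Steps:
A(x) = 5 (A(x) = 3 - 1*(-2) = 3 + 2 = 5)
M(L, k) = 14*k
z(f, T) = -5 + T*(-5 + T) (z(f, T) = T*(-5 + T) - 1*5 = T*(-5 + T) - 5 = -5 + T*(-5 + T))
(36887 + 34301)/(M(-183, -180) + z(25, -83)) = (36887 + 34301)/(14*(-180) + (-5 + (-83)**2 - 5*(-83))) = 71188/(-2520 + (-5 + 6889 + 415)) = 71188/(-2520 + 7299) = 71188/4779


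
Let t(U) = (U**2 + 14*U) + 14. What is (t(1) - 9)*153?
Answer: 3060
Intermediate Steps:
t(U) = 14 + U**2 + 14*U
(t(1) - 9)*153 = ((14 + 1**2 + 14*1) - 9)*153 = ((14 + 1 + 14) - 9)*153 = (29 - 9)*153 = 20*153 = 3060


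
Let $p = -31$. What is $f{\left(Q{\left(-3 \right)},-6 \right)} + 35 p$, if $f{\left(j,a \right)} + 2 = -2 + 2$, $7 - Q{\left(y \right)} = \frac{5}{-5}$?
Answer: $-1087$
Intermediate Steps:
$Q{\left(y \right)} = 8$ ($Q{\left(y \right)} = 7 - \frac{5}{-5} = 7 - 5 \left(- \frac{1}{5}\right) = 7 - -1 = 7 + 1 = 8$)
$f{\left(j,a \right)} = -2$ ($f{\left(j,a \right)} = -2 + \left(-2 + 2\right) = -2 + 0 = -2$)
$f{\left(Q{\left(-3 \right)},-6 \right)} + 35 p = -2 + 35 \left(-31\right) = -2 - 1085 = -1087$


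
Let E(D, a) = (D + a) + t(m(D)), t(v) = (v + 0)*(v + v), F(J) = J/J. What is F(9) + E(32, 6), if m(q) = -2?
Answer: 47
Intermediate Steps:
F(J) = 1
t(v) = 2*v² (t(v) = v*(2*v) = 2*v²)
E(D, a) = 8 + D + a (E(D, a) = (D + a) + 2*(-2)² = (D + a) + 2*4 = (D + a) + 8 = 8 + D + a)
F(9) + E(32, 6) = 1 + (8 + 32 + 6) = 1 + 46 = 47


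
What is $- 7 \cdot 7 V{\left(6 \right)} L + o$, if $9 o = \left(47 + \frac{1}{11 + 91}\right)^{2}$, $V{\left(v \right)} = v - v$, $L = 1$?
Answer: $\frac{22992025}{93636} \approx 245.55$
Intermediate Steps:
$V{\left(v \right)} = 0$
$o = \frac{22992025}{93636}$ ($o = \frac{\left(47 + \frac{1}{11 + 91}\right)^{2}}{9} = \frac{\left(47 + \frac{1}{102}\right)^{2}}{9} = \frac{\left(\frac{4795}{102}\right)^{2}}{9} = \frac{1}{9} \cdot \frac{22992025}{10404} = \frac{22992025}{93636} \approx 245.55$)
$- 7 \cdot 7 V{\left(6 \right)} L + o = - 7 \cdot 7 \cdot 0 \cdot 1 + \frac{22992025}{93636} = - 7 \cdot 0 \cdot 1 + \frac{22992025}{93636} = \left(-7\right) 0 + \frac{22992025}{93636} = 0 + \frac{22992025}{93636} = \frac{22992025}{93636}$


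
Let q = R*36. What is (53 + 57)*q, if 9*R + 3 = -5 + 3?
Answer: -2200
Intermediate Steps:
R = -5/9 (R = -⅓ + (-5 + 3)/9 = -⅓ + (⅑)*(-2) = -⅓ - 2/9 = -5/9 ≈ -0.55556)
q = -20 (q = -5/9*36 = -20)
(53 + 57)*q = (53 + 57)*(-20) = 110*(-20) = -2200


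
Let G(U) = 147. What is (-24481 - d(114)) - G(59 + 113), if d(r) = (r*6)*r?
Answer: -102604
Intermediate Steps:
d(r) = 6*r² (d(r) = (6*r)*r = 6*r²)
(-24481 - d(114)) - G(59 + 113) = (-24481 - 6*114²) - 1*147 = (-24481 - 6*12996) - 147 = (-24481 - 1*77976) - 147 = (-24481 - 77976) - 147 = -102457 - 147 = -102604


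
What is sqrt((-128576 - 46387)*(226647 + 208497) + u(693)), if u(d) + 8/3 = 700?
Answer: 2*I*sqrt(171301722693)/3 ≈ 2.7592e+5*I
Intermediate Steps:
u(d) = 2092/3 (u(d) = -8/3 + 700 = 2092/3)
sqrt((-128576 - 46387)*(226647 + 208497) + u(693)) = sqrt((-128576 - 46387)*(226647 + 208497) + 2092/3) = sqrt(-174963*435144 + 2092/3) = sqrt(-76134099672 + 2092/3) = sqrt(-228402296924/3) = 2*I*sqrt(171301722693)/3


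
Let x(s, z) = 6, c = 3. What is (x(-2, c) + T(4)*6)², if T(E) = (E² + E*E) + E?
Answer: 49284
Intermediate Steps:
T(E) = E + 2*E² (T(E) = (E² + E²) + E = 2*E² + E = E + 2*E²)
(x(-2, c) + T(4)*6)² = (6 + (4*(1 + 2*4))*6)² = (6 + (4*(1 + 8))*6)² = (6 + (4*9)*6)² = (6 + 36*6)² = (6 + 216)² = 222² = 49284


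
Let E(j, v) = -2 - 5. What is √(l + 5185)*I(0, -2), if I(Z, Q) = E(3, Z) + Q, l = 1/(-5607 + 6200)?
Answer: -27*√202588962/593 ≈ -648.06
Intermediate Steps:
l = 1/593 ≈ 0.0016863
E(j, v) = -7
I(Z, Q) = -7 + Q
√(l + 5185)*I(0, -2) = √(1/593 + 5185)*(-7 - 2) = √(3074706/593)*(-9) = (3*√202588962/593)*(-9) = -27*√202588962/593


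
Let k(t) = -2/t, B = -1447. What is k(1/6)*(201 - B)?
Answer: -19776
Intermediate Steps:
k(1/6)*(201 - B) = (-2/(1/6))*(201 - 1*(-1447)) = (-2/⅙)*(201 + 1447) = -2*6*1648 = -12*1648 = -19776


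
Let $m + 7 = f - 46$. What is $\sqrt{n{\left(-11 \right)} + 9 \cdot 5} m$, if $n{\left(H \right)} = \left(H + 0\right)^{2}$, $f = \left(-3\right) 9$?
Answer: $- 80 \sqrt{166} \approx -1030.7$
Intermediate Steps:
$f = -27$
$m = -80$ ($m = -7 - 73 = -80$)
$n{\left(H \right)} = H^{2}$
$\sqrt{n{\left(-11 \right)} + 9 \cdot 5} m = \sqrt{\left(-11\right)^{2} + 9 \cdot 5} \left(-80\right) = \sqrt{121 + 45} \left(-80\right) = \sqrt{166} \left(-80\right) = - 80 \sqrt{166}$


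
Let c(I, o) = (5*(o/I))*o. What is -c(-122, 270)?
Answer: 182250/61 ≈ 2987.7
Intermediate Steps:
c(I, o) = 5*o²/I (c(I, o) = (5*o/I)*o = 5*o²/I)
-c(-122, 270) = -5*270²/(-122) = -5*(-1)*72900/122 = -1*(-182250/61) = 182250/61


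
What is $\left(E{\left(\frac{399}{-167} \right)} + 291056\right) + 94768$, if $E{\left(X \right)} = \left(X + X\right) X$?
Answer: $\frac{10760563938}{27889} \approx 3.8584 \cdot 10^{5}$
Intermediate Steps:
$E{\left(X \right)} = 2 X^{2}$ ($E{\left(X \right)} = 2 X X = 2 X^{2}$)
$\left(E{\left(\frac{399}{-167} \right)} + 291056\right) + 94768 = \left(2 \left(\frac{399}{-167}\right)^{2} + 291056\right) + 94768 = \left(2 \left(399 \left(- \frac{1}{167}\right)\right)^{2} + 291056\right) + 94768 = \left(2 \left(- \frac{399}{167}\right)^{2} + 291056\right) + 94768 = \left(2 \cdot \frac{159201}{27889} + 291056\right) + 94768 = \left(\frac{318402}{27889} + 291056\right) + 94768 = \frac{8117579186}{27889} + 94768 = \frac{10760563938}{27889}$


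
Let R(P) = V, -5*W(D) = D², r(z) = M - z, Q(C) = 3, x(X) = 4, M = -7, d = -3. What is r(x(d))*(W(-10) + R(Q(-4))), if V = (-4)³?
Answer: 924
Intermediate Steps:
r(z) = -7 - z
V = -64
W(D) = -D²/5
R(P) = -64
r(x(d))*(W(-10) + R(Q(-4))) = (-7 - 1*4)*(-⅕*(-10)² - 64) = (-7 - 4)*(-⅕*100 - 64) = -11*(-20 - 64) = -11*(-84) = 924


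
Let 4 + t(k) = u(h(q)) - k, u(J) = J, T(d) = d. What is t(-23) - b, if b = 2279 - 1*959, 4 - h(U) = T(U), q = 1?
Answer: -1298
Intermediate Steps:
h(U) = 4 - U
b = 1320 (b = 2279 - 959 = 1320)
t(k) = -1 - k (t(k) = -4 + ((4 - 1*1) - k) = -4 + ((4 - 1) - k) = -4 + (3 - k) = -1 - k)
t(-23) - b = (-1 - 1*(-23)) - 1*1320 = (-1 + 23) - 1320 = 22 - 1320 = -1298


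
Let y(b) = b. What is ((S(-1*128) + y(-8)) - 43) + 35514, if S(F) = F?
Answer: 35335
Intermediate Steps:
((S(-1*128) + y(-8)) - 43) + 35514 = ((-1*128 - 8) - 43) + 35514 = ((-128 - 8) - 43) + 35514 = (-136 - 43) + 35514 = -179 + 35514 = 35335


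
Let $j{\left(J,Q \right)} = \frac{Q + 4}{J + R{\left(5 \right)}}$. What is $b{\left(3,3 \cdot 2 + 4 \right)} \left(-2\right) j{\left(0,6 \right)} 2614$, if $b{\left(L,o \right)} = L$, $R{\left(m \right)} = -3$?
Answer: $52280$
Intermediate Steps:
$j{\left(J,Q \right)} = \frac{4 + Q}{-3 + J}$ ($j{\left(J,Q \right)} = \frac{Q + 4}{J - 3} = \frac{4 + Q}{-3 + J}$)
$b{\left(3,3 \cdot 2 + 4 \right)} \left(-2\right) j{\left(0,6 \right)} 2614 = 3 \left(-2\right) \frac{4 + 6}{-3 + 0} \cdot 2614 = - 6 \frac{1}{-3} \cdot 10 \cdot 2614 = - 6 \left(\left(- \frac{1}{3}\right) 10\right) 2614 = \left(-6\right) \left(- \frac{10}{3}\right) 2614 = 20 \cdot 2614 = 52280$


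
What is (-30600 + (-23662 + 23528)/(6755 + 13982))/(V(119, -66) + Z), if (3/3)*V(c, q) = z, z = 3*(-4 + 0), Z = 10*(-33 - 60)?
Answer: 317276167/9767127 ≈ 32.484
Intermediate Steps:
Z = -930 (Z = 10*(-93) = -930)
z = -12 (z = 3*(-4) = -12)
V(c, q) = -12
(-30600 + (-23662 + 23528)/(6755 + 13982))/(V(119, -66) + Z) = (-30600 + (-23662 + 23528)/(6755 + 13982))/(-12 - 930) = (-30600 - 134/20737)/(-942) = (-30600 - 134*1/20737)*(-1/942) = (-30600 - 134/20737)*(-1/942) = -634552334/20737*(-1/942) = 317276167/9767127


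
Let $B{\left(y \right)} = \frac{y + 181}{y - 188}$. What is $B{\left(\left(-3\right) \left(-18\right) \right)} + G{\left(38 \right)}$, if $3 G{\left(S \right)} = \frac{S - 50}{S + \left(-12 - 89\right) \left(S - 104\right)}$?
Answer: $- \frac{196997}{112292} \approx -1.7543$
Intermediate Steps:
$B{\left(y \right)} = \frac{181 + y}{-188 + y}$
$G{\left(S \right)} = \frac{-50 + S}{3 \left(10504 - 100 S\right)}$ ($G{\left(S \right)} = \frac{\left(S - 50\right) \frac{1}{S + \left(-12 - 89\right) \left(S - 104\right)}}{3} = \frac{\left(-50 + S\right) \frac{1}{S - 101 \left(-104 + S\right)}}{3} = \frac{\left(-50 + S\right) \frac{1}{S - \left(-10504 + 101 S\right)}}{3} = \frac{\left(-50 + S\right) \frac{1}{10504 - 100 S}}{3} = \frac{\frac{1}{10504 - 100 S} \left(-50 + S\right)}{3} = \frac{-50 + S}{3 \left(10504 - 100 S\right)}$)
$B{\left(\left(-3\right) \left(-18\right) \right)} + G{\left(38 \right)} = \frac{181 - -54}{-188 - -54} + \frac{50 - 38}{12 \left(-2626 + 25 \cdot 38\right)} = \frac{181 + 54}{-188 + 54} + \frac{50 - 38}{12 \left(-2626 + 950\right)} = \frac{1}{-134} \cdot 235 + \frac{1}{12} \frac{1}{-1676} \cdot 12 = \left(- \frac{1}{134}\right) 235 + \frac{1}{12} \left(- \frac{1}{1676}\right) 12 = - \frac{235}{134} - \frac{1}{1676} = - \frac{196997}{112292}$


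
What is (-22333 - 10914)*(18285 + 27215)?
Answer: -1512738500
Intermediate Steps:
(-22333 - 10914)*(18285 + 27215) = -33247*45500 = -1512738500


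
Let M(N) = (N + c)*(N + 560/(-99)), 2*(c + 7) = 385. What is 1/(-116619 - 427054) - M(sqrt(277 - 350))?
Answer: 60405875912/53823627 - 35609*I*sqrt(73)/198 ≈ 1122.3 - 1536.6*I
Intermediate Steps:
c = 371/2 (c = -7 + (1/2)*385 = -7 + 385/2 = 371/2 ≈ 185.50)
M(N) = (-560/99 + N)*(371/2 + N) (M(N) = (N + 371/2)*(N + 560/(-99)) = (371/2 + N)*(N + 560*(-1/99)) = (371/2 + N)*(N - 560/99) = (371/2 + N)*(-560/99 + N) = (-560/99 + N)*(371/2 + N))
1/(-116619 - 427054) - M(sqrt(277 - 350)) = 1/(-116619 - 427054) - (-103880/99 + (sqrt(277 - 350))**2 + 35609*sqrt(277 - 350)/198) = 1/(-543673) - (-103880/99 + (sqrt(-73))**2 + 35609*sqrt(-73)/198) = -1/543673 - (-103880/99 + (I*sqrt(73))**2 + 35609*(I*sqrt(73))/198) = -1/543673 - (-103880/99 - 73 + 35609*I*sqrt(73)/198) = -1/543673 - (-111107/99 + 35609*I*sqrt(73)/198) = -1/543673 + (111107/99 - 35609*I*sqrt(73)/198) = 60405875912/53823627 - 35609*I*sqrt(73)/198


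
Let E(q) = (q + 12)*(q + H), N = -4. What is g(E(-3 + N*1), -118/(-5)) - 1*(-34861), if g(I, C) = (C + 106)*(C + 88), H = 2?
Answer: 1233109/25 ≈ 49324.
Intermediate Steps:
E(q) = (2 + q)*(12 + q) (E(q) = (q + 12)*(q + 2) = (12 + q)*(2 + q) = (2 + q)*(12 + q))
g(I, C) = (88 + C)*(106 + C) (g(I, C) = (106 + C)*(88 + C) = (88 + C)*(106 + C))
g(E(-3 + N*1), -118/(-5)) - 1*(-34861) = (9328 + (-118/(-5))² + 194*(-118/(-5))) - 1*(-34861) = (9328 + (-118*(-⅕))² + 194*(-118*(-⅕))) + 34861 = (9328 + (118/5)² + 194*(118/5)) + 34861 = (9328 + 13924/25 + 22892/5) + 34861 = 361584/25 + 34861 = 1233109/25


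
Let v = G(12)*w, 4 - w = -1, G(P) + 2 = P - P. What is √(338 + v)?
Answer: 2*√82 ≈ 18.111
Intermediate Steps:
G(P) = -2 (G(P) = -2 + (P - P) = -2 + 0 = -2)
w = 5 (w = 4 - 1*(-1) = 4 + 1 = 5)
v = -10 (v = -2*5 = -10)
√(338 + v) = √(338 - 10) = √328 = 2*√82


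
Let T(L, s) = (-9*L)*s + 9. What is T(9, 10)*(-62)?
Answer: 49662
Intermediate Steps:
T(L, s) = 9 - 9*L*s (T(L, s) = -9*L*s + 9 = 9 - 9*L*s)
T(9, 10)*(-62) = (9 - 9*9*10)*(-62) = (9 - 810)*(-62) = -801*(-62) = 49662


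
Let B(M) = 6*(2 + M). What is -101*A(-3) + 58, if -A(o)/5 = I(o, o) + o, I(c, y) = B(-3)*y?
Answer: 7633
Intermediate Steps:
B(M) = 12 + 6*M
I(c, y) = -6*y (I(c, y) = (12 + 6*(-3))*y = (12 - 18)*y = -6*y)
A(o) = 25*o (A(o) = -5*(-6*o + o) = -(-25)*o = 25*o)
-101*A(-3) + 58 = -2525*(-3) + 58 = -101*(-75) + 58 = 7575 + 58 = 7633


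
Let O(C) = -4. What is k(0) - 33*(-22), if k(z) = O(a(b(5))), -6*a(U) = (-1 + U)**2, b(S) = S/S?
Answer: 722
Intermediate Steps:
b(S) = 1
a(U) = -(-1 + U)**2/6
k(z) = -4
k(0) - 33*(-22) = -4 - 33*(-22) = -4 + 726 = 722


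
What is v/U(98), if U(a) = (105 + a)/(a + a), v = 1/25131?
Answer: 28/728799 ≈ 3.8419e-5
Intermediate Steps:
v = 1/25131 ≈ 3.9792e-5
U(a) = (105 + a)/(2*a) (U(a) = (105 + a)/((2*a)) = (105 + a)*(1/(2*a)) = (105 + a)/(2*a))
v/U(98) = 1/(25131*(((1/2)*(105 + 98)/98))) = 1/(25131*(((1/2)*(1/98)*203))) = 1/(25131*(29/28)) = (1/25131)*(28/29) = 28/728799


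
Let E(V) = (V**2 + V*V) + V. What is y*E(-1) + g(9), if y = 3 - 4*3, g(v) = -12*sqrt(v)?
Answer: -45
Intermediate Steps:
y = -9 (y = 3 - 12 = -9)
E(V) = V + 2*V**2 (E(V) = (V**2 + V**2) + V = 2*V**2 + V = V + 2*V**2)
y*E(-1) + g(9) = -(-9)*(1 + 2*(-1)) - 12*sqrt(9) = -(-9)*(1 - 2) - 12*3 = -(-9)*(-1) - 36 = -9*1 - 36 = -9 - 36 = -45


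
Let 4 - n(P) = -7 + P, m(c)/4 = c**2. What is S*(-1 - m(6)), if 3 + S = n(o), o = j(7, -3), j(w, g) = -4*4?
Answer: -3480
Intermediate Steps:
m(c) = 4*c**2
j(w, g) = -16
o = -16
n(P) = 11 - P (n(P) = 4 - (-7 + P) = 4 + (7 - P) = 11 - P)
S = 24 (S = -3 + (11 - 1*(-16)) = -3 + (11 + 16) = -3 + 27 = 24)
S*(-1 - m(6)) = 24*(-1 - 4*6**2) = 24*(-1 - 4*36) = 24*(-1 - 1*144) = 24*(-1 - 144) = 24*(-145) = -3480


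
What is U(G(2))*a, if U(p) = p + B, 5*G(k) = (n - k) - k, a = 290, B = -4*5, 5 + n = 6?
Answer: -5974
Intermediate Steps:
n = 1 (n = -5 + 6 = 1)
B = -20
G(k) = ⅕ - 2*k/5 (G(k) = ((1 - k) - k)/5 = (1 - 2*k)/5 = ⅕ - 2*k/5)
U(p) = -20 + p (U(p) = p - 20 = -20 + p)
U(G(2))*a = (-20 + (⅕ - ⅖*2))*290 = (-20 + (⅕ - ⅘))*290 = (-20 - ⅗)*290 = -103/5*290 = -5974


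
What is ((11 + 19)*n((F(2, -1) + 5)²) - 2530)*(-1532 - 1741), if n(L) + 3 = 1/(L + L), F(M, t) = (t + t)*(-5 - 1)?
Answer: 2478201045/289 ≈ 8.5751e+6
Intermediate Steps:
F(M, t) = -12*t (F(M, t) = (2*t)*(-6) = -12*t)
n(L) = -3 + 1/(2*L) (n(L) = -3 + 1/(L + L) = -3 + 1/(2*L))
((11 + 19)*n((F(2, -1) + 5)²) - 2530)*(-1532 - 1741) = ((11 + 19)*(-3 + 1/(2*((-12*(-1) + 5)²))) - 2530)*(-1532 - 1741) = (30*(-3 + 1/(2*((12 + 5)²))) - 2530)*(-3273) = (30*(-3 + 1/(2*(17²))) - 2530)*(-3273) = (30*(-3 + (½)/289) - 2530)*(-3273) = (30*(-3 + (½)*(1/289)) - 2530)*(-3273) = (30*(-3 + 1/578) - 2530)*(-3273) = (30*(-1733/578) - 2530)*(-3273) = (-25995/289 - 2530)*(-3273) = -757165/289*(-3273) = 2478201045/289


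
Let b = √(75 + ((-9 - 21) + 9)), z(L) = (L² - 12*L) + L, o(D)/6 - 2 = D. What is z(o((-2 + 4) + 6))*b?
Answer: 8820*√6 ≈ 21605.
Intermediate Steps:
o(D) = 12 + 6*D
z(L) = L² - 11*L
b = 3*√6 (b = √(75 + (-30 + 9)) = √(75 - 21) = √54 = 3*√6 ≈ 7.3485)
z(o((-2 + 4) + 6))*b = ((12 + 6*((-2 + 4) + 6))*(-11 + (12 + 6*((-2 + 4) + 6))))*(3*√6) = ((12 + 6*(2 + 6))*(-11 + (12 + 6*(2 + 6))))*(3*√6) = ((12 + 6*8)*(-11 + (12 + 6*8)))*(3*√6) = ((12 + 48)*(-11 + (12 + 48)))*(3*√6) = (60*(-11 + 60))*(3*√6) = (60*49)*(3*√6) = 2940*(3*√6) = 8820*√6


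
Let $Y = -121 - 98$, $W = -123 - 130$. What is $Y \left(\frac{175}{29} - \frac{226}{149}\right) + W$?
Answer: $- \frac{5368312}{4321} \approx -1242.4$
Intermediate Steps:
$W = -253$
$Y = -219$ ($Y = -121 - 98 = -219$)
$Y \left(\frac{175}{29} - \frac{226}{149}\right) + W = - 219 \left(\frac{175}{29} - \frac{226}{149}\right) - 253 = \left(-219\right) \frac{19521}{4321} - 253 = - \frac{4275099}{4321} - 253 = - \frac{5368312}{4321}$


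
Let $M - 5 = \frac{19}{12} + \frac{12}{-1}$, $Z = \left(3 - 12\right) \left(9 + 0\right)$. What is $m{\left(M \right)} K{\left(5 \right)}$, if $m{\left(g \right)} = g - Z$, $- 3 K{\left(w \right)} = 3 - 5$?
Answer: $\frac{907}{18} \approx 50.389$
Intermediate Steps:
$Z = -81$ ($Z = \left(-9\right) 9 = -81$)
$M = - \frac{65}{12}$ ($M = 5 + \left(\frac{19}{12} + \frac{12}{-1}\right) = 5 + \left(19 \cdot \frac{1}{12} + 12 \left(-1\right)\right) = 5 + \left(\frac{19}{12} - 12\right) = 5 - \frac{125}{12} = - \frac{65}{12} \approx -5.4167$)
$K{\left(w \right)} = \frac{2}{3}$ ($K{\left(w \right)} = - \frac{3 - 5}{3} = \left(- \frac{1}{3}\right) \left(-2\right) = \frac{2}{3}$)
$m{\left(g \right)} = 81 + g$ ($m{\left(g \right)} = g - -81 = g + 81 = 81 + g$)
$m{\left(M \right)} K{\left(5 \right)} = \left(81 - \frac{65}{12}\right) \frac{2}{3} = \frac{907}{12} \cdot \frac{2}{3} = \frac{907}{18}$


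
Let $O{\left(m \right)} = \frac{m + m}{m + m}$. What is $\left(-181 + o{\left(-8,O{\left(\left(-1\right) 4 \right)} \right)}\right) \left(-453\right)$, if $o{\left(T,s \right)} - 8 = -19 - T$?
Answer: $83352$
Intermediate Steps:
$O{\left(m \right)} = 1$ ($O{\left(m \right)} = \frac{2 m}{2 m} = 2 m \frac{1}{2 m} = 1$)
$o{\left(T,s \right)} = -11 - T$ ($o{\left(T,s \right)} = 8 - \left(19 + T\right) = -11 - T$)
$\left(-181 + o{\left(-8,O{\left(\left(-1\right) 4 \right)} \right)}\right) \left(-453\right) = \left(-181 - 3\right) \left(-453\right) = \left(-184\right) \left(-453\right) = 83352$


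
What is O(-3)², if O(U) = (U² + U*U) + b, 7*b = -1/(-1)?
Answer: 16129/49 ≈ 329.16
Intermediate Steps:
b = ⅐ (b = (-1/(-1))/7 = (-1*(-1))/7 = (⅐)*1 = ⅐ ≈ 0.14286)
O(U) = ⅐ + 2*U² (O(U) = (U² + U*U) + ⅐ = (U² + U²) + ⅐ = 2*U² + ⅐ = ⅐ + 2*U²)
O(-3)² = (⅐ + 2*(-3)²)² = (⅐ + 2*9)² = (⅐ + 18)² = (127/7)² = 16129/49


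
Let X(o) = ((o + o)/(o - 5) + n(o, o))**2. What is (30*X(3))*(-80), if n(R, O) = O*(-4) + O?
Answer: -345600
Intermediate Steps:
n(R, O) = -3*O (n(R, O) = -4*O + O = -3*O)
X(o) = (-3*o + 2*o/(-5 + o))**2 (X(o) = ((o + o)/(o - 5) - 3*o)**2 = ((2*o)/(-5 + o) - 3*o)**2 = (2*o/(-5 + o) - 3*o)**2 = (-3*o + 2*o/(-5 + o))**2)
(30*X(3))*(-80) = (30*(3**2*(17 - 3*3)**2/(-5 + 3)**2))*(-80) = (30*(9*(17 - 9)**2/(-2)**2))*(-80) = (30*(9*(1/4)*8**2))*(-80) = (30*(9*(1/4)*64))*(-80) = (30*144)*(-80) = 4320*(-80) = -345600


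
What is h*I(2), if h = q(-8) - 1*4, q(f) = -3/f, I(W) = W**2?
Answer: -29/2 ≈ -14.500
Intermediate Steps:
h = -29/8 (h = -3/(-8) - 1*4 = -3*(-1/8) - 4 = 3/8 - 4 = -29/8 ≈ -3.6250)
h*I(2) = -29/8*2**2 = -29/8*4 = -29/2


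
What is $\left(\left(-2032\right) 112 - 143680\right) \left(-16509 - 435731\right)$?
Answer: $167900431360$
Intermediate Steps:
$\left(\left(-2032\right) 112 - 143680\right) \left(-16509 - 435731\right) = \left(-227584 - 143680\right) \left(-452240\right) = \left(-371264\right) \left(-452240\right) = 167900431360$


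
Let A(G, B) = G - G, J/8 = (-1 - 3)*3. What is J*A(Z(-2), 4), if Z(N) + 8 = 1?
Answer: 0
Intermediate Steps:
Z(N) = -7 (Z(N) = -8 + 1 = -7)
J = -96 (J = 8*((-1 - 3)*3) = 8*(-4*3) = 8*(-12) = -96)
A(G, B) = 0
J*A(Z(-2), 4) = -96*0 = 0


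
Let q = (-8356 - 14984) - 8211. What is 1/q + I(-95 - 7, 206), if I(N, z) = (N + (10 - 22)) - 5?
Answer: -3754570/31551 ≈ -119.00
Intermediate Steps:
I(N, z) = -17 + N (I(N, z) = (N - 12) - 5 = (-12 + N) - 5 = -17 + N)
q = -31551 (q = -23340 - 8211 = -31551)
1/q + I(-95 - 7, 206) = 1/(-31551) + (-17 + (-95 - 7)) = -1/31551 + (-17 - 102) = -1/31551 - 119 = -3754570/31551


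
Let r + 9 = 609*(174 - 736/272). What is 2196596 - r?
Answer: 35568877/17 ≈ 2.0923e+6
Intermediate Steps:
r = 1773255/17 (r = -9 + 609*(174 - 736/272) = -9 + 609*(174 - 736*1/272) = -9 + 609*(174 - 46/17) = -9 + 609*(2912/17) = -9 + 1773408/17 = 1773255/17 ≈ 1.0431e+5)
2196596 - r = 2196596 - 1*1773255/17 = 2196596 - 1773255/17 = 35568877/17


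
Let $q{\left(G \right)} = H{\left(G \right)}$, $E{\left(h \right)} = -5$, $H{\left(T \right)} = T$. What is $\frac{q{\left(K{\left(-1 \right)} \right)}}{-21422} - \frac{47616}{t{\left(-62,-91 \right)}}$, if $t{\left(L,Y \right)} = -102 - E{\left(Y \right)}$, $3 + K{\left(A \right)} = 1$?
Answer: $\frac{510015073}{1038967} \approx 490.89$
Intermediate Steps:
$K{\left(A \right)} = -2$ ($K{\left(A \right)} = -3 + 1 = -2$)
$t{\left(L,Y \right)} = -97$ ($t{\left(L,Y \right)} = -102 - -5 = -102 + 5 = -97$)
$q{\left(G \right)} = G$
$\frac{q{\left(K{\left(-1 \right)} \right)}}{-21422} - \frac{47616}{t{\left(-62,-91 \right)}} = - \frac{2}{-21422} - \frac{47616}{-97} = \left(-2\right) \left(- \frac{1}{21422}\right) - - \frac{47616}{97} = \frac{1}{10711} + \frac{47616}{97} = \frac{510015073}{1038967}$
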